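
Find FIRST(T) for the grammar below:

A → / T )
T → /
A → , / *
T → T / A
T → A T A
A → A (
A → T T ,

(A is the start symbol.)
To compute FIRST(T), examine every production with T on the left-hand side, reading each right-hand side left to right until a non-nullable symbol is reached.

FIRST sets of the other non-terminals involved (by the same procedure, iterated to a fixed point):
  FIRST(A) = { ',', '/' }

From T → /:
  - '/' is a terminal: add '/' and stop
From T → T / A:
  - T is the symbol being defined: contributes nothing new
    T is not nullable, so stop
From T → A T A:
  - A is a non-terminal: add FIRST(A) \ {ε} = { ',', '/' }
    A is not nullable, so stop

Collecting: FIRST(T) = { ',', '/' }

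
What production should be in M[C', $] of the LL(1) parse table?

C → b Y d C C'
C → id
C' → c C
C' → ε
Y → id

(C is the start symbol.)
To find M[C', $], we find productions for C' where $ is in the predict set (PREDICT(N → α) = (FIRST(α) \ {ε}) ∪ (FOLLOW(N) if α ⇒* ε)).

Relevant sets:
  FOLLOW(C') = { $, 'c' }

C' → c C: PREDICT = { 'c' }
C' → ε: PREDICT = { $, 'c' }
  $ is in predict set, so this production goes in M[C', $]

M[C', $] = C' → ε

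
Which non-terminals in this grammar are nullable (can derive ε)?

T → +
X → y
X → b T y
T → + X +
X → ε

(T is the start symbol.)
A non-terminal is nullable if it can derive ε (the empty string): either it has an ε-production, or it has a production whose right-hand side consists entirely of nullable non-terminals.

ε-productions: X → ε
So X is immediately nullable.
No further non-terminal can be added: every production for the remaining non-terminals contains a terminal or a non-nullable non-terminal.
Nullable = { 'X' }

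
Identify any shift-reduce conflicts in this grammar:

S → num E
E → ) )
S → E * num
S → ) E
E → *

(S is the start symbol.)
Yes — I11: [E → ) ) .] vs [E → ) . )]

A shift-reduce conflict occurs when an LR(0) state has both:
  - a complete (reduce) item [A → α .] (dot at the end), and
  - a shift item [B → β . c γ] (dot before a terminal).

Augment with S' → S and build the canonical LR(0) collection (I0 = CLOSURE({[S' → . S]}), then GOTO on every symbol after a dot until no new states appear). It has 13 states:
  I0: { [E → . ) )], [E → . *], [S → . ) E], [S → . E * num], [S → . num E], [S' → . S] }  — shift
  I1: { [E → ) . )], [E → . ) )], [E → . *], [S → ) . E] }  — shift
  I2: { [E → * .] }  — reduce
  I3: { [S → E . * num] }  — shift
  I4: { [S' → S .] }  — accept
  I5: { [E → . ) )], [E → . *], [S → num . E] }  — shift
  I6: { [E → ) . )] }  — shift
  I7: { [S → num E .] }  — reduce
  I8: { [E → ) ) .] }  — reduce
  I9: { [S → E * . num] }  — shift
  I10: { [S → E * num .] }  — reduce
  I11: { [E → ) ) .], [E → ) . )] }  — shift, reduce
  I12: { [S → ) E .] }  — reduce

I11 contains reduce item [E → ) ) .] and shift item [E → ) . )] — shift-reduce conflict.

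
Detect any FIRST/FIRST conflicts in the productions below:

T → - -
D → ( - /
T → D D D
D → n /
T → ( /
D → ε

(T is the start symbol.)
A FIRST/FIRST conflict occurs when two productions N → α and N → β for the same non-terminal have FIRST(α) ∩ FIRST(β) ≠ ∅ (with ε ∈ FIRST of a nullable right-hand side, so two nullable alternatives also conflict).

FIRST sets of the non-terminals at (or reachable through a nullable prefix from) the front of some alternative:
  FIRST(D) = { '(', 'n', ε }

Productions for T:
  T → - -: FIRST = { '-' }
  T → D D D: FIRST = { '(', 'n', ε }
  T → ( /: FIRST = { '(' }
Productions for D:
  D → ( - /: FIRST = { '(' }
  D → n /: FIRST = { 'n' }
  D → ε: FIRST = { ε }

Conflict for T: T → D D D and T → ( /
  Overlap: { '(' }

Answer: Yes. T → D D D / T → '(' '/' on { '(' }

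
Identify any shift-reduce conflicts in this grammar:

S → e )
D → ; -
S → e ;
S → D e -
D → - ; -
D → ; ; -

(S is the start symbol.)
No shift-reduce conflicts

Augment with S' → S and build the canonical LR(0) collection (I0 = CLOSURE({[S' → . S]}), then GOTO on every symbol after a dot until no new states appear). It has 15 states:
  I0: { [D → . - ; -], [D → . ; -], [D → . ; ; -], [S → . D e -], [S → . e )], [S → . e ;], [S' → . S] }  — shift
  I1: { [D → - . ; -] }  — shift
  I2: { [D → ; . -], [D → ; . ; -] }  — shift
  I3: { [S → D . e -] }  — shift
  I4: { [S' → S .] }  — accept
  I5: { [S → e . )], [S → e . ;] }  — shift
  I6: { [S → e ) .] }  — reduce
  I7: { [S → e ; .] }  — reduce
  I8: { [S → D e . -] }  — shift
  I9: { [S → D e - .] }  — reduce
  I10: { [D → ; - .] }  — reduce
  I11: { [D → ; ; . -] }  — shift
  I12: { [D → ; ; - .] }  — reduce
  I13: { [D → - ; . -] }  — shift
  I14: { [D → - ; - .] }  — reduce

No state contains both a complete item and a shift item.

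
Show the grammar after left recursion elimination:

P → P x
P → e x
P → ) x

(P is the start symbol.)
P → e x P'
P → ) x P'
P' → x P'
P' → ε

P is directly left-recursive. The standard transformation for
  A → A α₁ | ... | A α_m | β₁ | ... | β_n
is
  A  → β₁ A' | ... | β_n A'
  A' → α₁ A' | ... | α_m A' | ε

P → e x becomes P → e x P'
P → ) x becomes P → ) x P'
P → P x becomes P' → x P'
Add P' → ε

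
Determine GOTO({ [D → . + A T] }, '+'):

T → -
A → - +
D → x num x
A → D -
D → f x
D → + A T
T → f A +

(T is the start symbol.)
{ [A → . - +], [A → . D -], [D → + . A T], [D → . + A T], [D → . f x], [D → . x num x] }

GOTO(I, '+') = CLOSURE({ [A → αX.β] : [A → α.Xβ] ∈ I, X = '+' })

Items with dot before '+', with the dot advanced:
  [D → . + A T] → [D → + . A T]
Closure of the advanced items:
  [D → + . A T] has the dot before A: add [A → . - +], [A → . D -]
  [A → . D -] has the dot before D: add [D → . x num x], [D → . f x], [D → . + A T]

GOTO = { [A → . - +], [A → . D -], [D → + . A T], [D → . + A T], [D → . f x], [D → . x num x] }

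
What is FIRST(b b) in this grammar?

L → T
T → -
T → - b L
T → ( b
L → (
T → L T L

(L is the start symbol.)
{ 'b' }

To compute FIRST(b b), process the symbols left to right:
Symbol b is a terminal. Add 'b' and stop.
FIRST(b b) = { 'b' }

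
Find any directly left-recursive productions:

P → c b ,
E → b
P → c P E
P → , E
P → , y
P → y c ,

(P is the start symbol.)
No direct left recursion

P → c b ,: starts with c
E → b: starts with b
P → c P E: starts with c
P → , E: starts with ','
P → , y: starts with ','
P → y c ,: starts with y

No direct left recursion found.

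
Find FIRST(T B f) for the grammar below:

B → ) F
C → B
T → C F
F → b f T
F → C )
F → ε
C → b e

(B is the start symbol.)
FIRST sets of the non-terminals involved (from the grammar, by fixed-point iteration):
  FIRST(T) = { ')', 'b' }

To compute FIRST(T B f), process the symbols left to right:
Symbol T is a non-terminal. Add FIRST(T) \ {ε} = { ')', 'b' }
T is not nullable (ε ∉ FIRST(T)), so stop here.
FIRST(T B f) = { ')', 'b' }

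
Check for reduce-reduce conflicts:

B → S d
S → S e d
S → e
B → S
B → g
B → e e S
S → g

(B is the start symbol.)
Yes — I4: [B → g .] vs [S → g .]

Augment with B' → B and build the canonical LR(0) collection (I0 = CLOSURE({[B' → . B]}), then GOTO on every symbol after a dot until no new states appear). It has 12 states:
  I0: { [B → . S d], [B → . S], [B → . e e S], [B → . g], [B' → . B], [S → . S e d], [S → . e], [S → . g] }  — shift
  I1: { [B' → B .] }  — accept
  I2: { [B → S . d], [B → S .], [S → S . e d] }  — shift, reduce
  I3: { [B → e . e S], [S → e .] }  — shift, reduce
  I4: { [B → g .], [S → g .] }  — 2 reduces
  I5: { [B → e e . S], [S → . S e d], [S → . e], [S → . g] }  — shift
  I6: { [B → e e S .], [S → S . e d] }  — shift, reduce
  I7: { [S → e .] }  — reduce
  I8: { [S → g .] }  — reduce
  I9: { [S → S e . d] }  — shift
  I10: { [S → S e d .] }  — reduce
  I11: { [B → S d .] }  — reduce

I4 contains complete items [B → g .], [S → g .] — reduce-reduce conflict.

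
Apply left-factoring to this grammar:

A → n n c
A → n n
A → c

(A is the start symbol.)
Left-factoring transforms A → αβ₁ | αβ₂ into A → αA' and A' → β₁ | β₂
(α is the longest common prefix among the alternatives). Repeat until
no nonterminal has two alternatives with a common prefix.

Round 1: A has alternatives sharing prefix 'n n'. Introduce A': A → n n A'
  Add: A' → c
  Add: A' → ε

No remaining common prefixes — done.

Resulting grammar:
A → n n A'
A' → c
A' → ε
A → c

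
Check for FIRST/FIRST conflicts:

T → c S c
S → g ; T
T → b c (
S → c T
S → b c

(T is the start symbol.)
No FIRST/FIRST conflicts.

A FIRST/FIRST conflict occurs when two productions N → α and N → β for the same non-terminal have FIRST(α) ∩ FIRST(β) ≠ ∅ (with ε ∈ FIRST of a nullable right-hand side, so two nullable alternatives also conflict).

Productions for T:
  T → c S c: FIRST = { 'c' }
  T → b c (: FIRST = { 'b' }
Productions for S:
  S → g ; T: FIRST = { 'g' }
  S → c T: FIRST = { 'c' }
  S → b c: FIRST = { 'b' }

All alternatives of each non-terminal have pairwise disjoint FIRST sets.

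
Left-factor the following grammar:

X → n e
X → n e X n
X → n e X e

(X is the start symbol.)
Left-factoring transforms A → αβ₁ | αβ₂ into A → αA' and A' → β₁ | β₂
(α is the longest common prefix among the alternatives). Repeat until
no nonterminal has two alternatives with a common prefix.

Round 1: X has alternatives sharing prefix 'n e'. Introduce X': X → n e X'
  Add: X' → ε
  Add: X' → X n
  Add: X' → X e

Round 2: X' has alternatives sharing prefix 'X'. Introduce X'': X' → X X''
  Add: X'' → n
  Add: X'' → e

No remaining common prefixes — done.

Resulting grammar:
X → n e X'
X' → ε
X' → X X''
X'' → n
X'' → e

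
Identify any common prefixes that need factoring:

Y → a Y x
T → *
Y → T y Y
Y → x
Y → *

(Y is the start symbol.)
No, left-factoring is not needed

Left-factoring is needed when two productions for the same non-terminal
share a common prefix on the right-hand side.

Productions for Y:
  Y → a Y x
  Y → T y Y
  Y → x
  Y → *

No common prefixes found.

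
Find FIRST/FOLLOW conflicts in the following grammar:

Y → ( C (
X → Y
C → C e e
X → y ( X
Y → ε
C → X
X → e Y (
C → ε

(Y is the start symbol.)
Yes. Y → '(' C '(' with FOLLOW(Y) on { '(' }; X → e Y '(' with FOLLOW(X) on { 'e' }; C → C e e with FOLLOW(C) on { '(', 'e' }; C → X with FOLLOW(C) on { '(', 'e' }

A FIRST/FOLLOW conflict occurs when a non-terminal N has a nullable alternative N → β (β ⇒* ε) and another alternative N → α with FIRST(α) ∩ FOLLOW(N) ≠ ∅: on such a lookahead the parser cannot decide between expanding α and letting N vanish via β.

Nullable non-terminals: C, X, Y.
FIRST sets used below: FIRST(C) = { '(', 'e', 'y', ε }, FIRST(X) = { '(', 'e', 'y', ε }, FIRST(Y) = { '(', ε }

C: nullable alternative(s) C → X, C → ε; FOLLOW(C) = { '(', 'e' }
  C → C e e: FIRST \ {ε} = { '(', 'e', 'y' } — overlaps FOLLOW(C) on { '(', 'e' }: CONFLICT
  C → X: FIRST \ {ε} = { '(', 'e', 'y' } — overlaps FOLLOW(C) on { '(', 'e' }: CONFLICT
  C → ε: FIRST \ {ε} = { } — disjoint from FOLLOW(C)

X: nullable alternative(s) X → Y; FOLLOW(X) = { '(', 'e' }
  X → Y: FIRST \ {ε} = { '(' } — this is the only nullable alternative, skip
  X → y ( X: FIRST \ {ε} = { 'y' } — disjoint from FOLLOW(X)
  X → e Y (: FIRST \ {ε} = { 'e' } — overlaps FOLLOW(X) on { 'e' }: CONFLICT

Y: nullable alternative(s) Y → ε; FOLLOW(Y) = { $, '(', 'e' }
  Y → ( C (: FIRST \ {ε} = { '(' } — overlaps FOLLOW(Y) on { '(' }: CONFLICT
  Y → ε: FIRST \ {ε} = { } — this is the only nullable alternative, skip

So the grammar has 4 FIRST/FOLLOW conflicts (marked CONFLICT above).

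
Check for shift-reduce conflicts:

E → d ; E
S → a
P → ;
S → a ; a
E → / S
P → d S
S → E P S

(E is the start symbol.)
A shift-reduce conflict occurs when an LR(0) state has both:
  - a complete (reduce) item [A → α .] (dot at the end), and
  - a shift item [B → β . c γ] (dot before a terminal).

Augment with E' → E and build the canonical LR(0) collection (I0 = CLOSURE({[E' → . E]}), then GOTO on every symbol after a dot until no new states appear). It has 16 states:
  I0: { [E → . / S], [E → . d ; E], [E' → . E] }  — shift
  I1: { [E → . / S], [E → . d ; E], [E → / . S], [S → . E P S], [S → . a ; a], [S → . a] }  — shift
  I2: { [E' → E .] }  — accept
  I3: { [E → d . ; E] }  — shift
  I4: { [E → . / S], [E → . d ; E], [E → d ; . E] }  — shift
  I5: { [E → d ; E .] }  — reduce
  I6: { [P → . ;], [P → . d S], [S → E . P S] }  — shift
  I7: { [E → / S .] }  — reduce
  I8: { [S → a . ; a], [S → a .] }  — shift, reduce
  I9: { [S → a ; . a] }  — shift
  I10: { [S → a ; a .] }  — reduce
  I11: { [P → ; .] }  — reduce
  I12: { [E → . / S], [E → . d ; E], [S → . E P S], [S → . a ; a], [S → . a], [S → E P . S] }  — shift
  I13: { [E → . / S], [E → . d ; E], [P → d . S], [S → . E P S], [S → . a ; a], [S → . a] }  — shift
  I14: { [P → d S .] }  — reduce
  I15: { [S → E P S .] }  — reduce

I8 contains reduce item [S → a .] and shift item [S → a . ; a] — shift-reduce conflict.

Answer: Yes — I8: [S → a .] vs [S → a . ; a]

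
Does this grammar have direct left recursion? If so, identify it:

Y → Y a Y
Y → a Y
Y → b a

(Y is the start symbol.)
Yes, Y is left-recursive

Y → Y a Y: LEFT RECURSIVE (starts with Y)
Y → a Y: starts with a
Y → b a: starts with b

The grammar has direct left recursion on: Y.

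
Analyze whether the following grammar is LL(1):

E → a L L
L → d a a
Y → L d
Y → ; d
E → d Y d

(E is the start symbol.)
Yes, the grammar is LL(1).

A grammar is LL(1) if for each non-terminal N with multiple productions, the predict sets of those productions are pairwise disjoint, where PREDICT(N → α) = (FIRST(α) \ {ε}) ∪ (FOLLOW(N) if α ⇒* ε).

Relevant sets:
  FIRST(L) = { 'd' }

For E:
  PREDICT(E → a L L) = { 'a' }
  PREDICT(E → d Y d) = { 'd' }
For Y:
  PREDICT(Y → L d) = { 'd' }
  PREDICT(Y → ';' d) = { ';' }
L has a single production, so nothing to check there.

All predict sets are disjoint. The grammar IS LL(1).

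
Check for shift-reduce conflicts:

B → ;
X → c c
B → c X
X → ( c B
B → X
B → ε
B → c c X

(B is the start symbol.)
Yes — I0: [B → .] vs [B → . ;]; I7: [X → c c .] vs [X → . ( c B]; I9: [X → c c .] vs [X → c . c]; I11: [B → .] vs [B → . ;]

Augment with B' → B and build the canonical LR(0) collection (I0 = CLOSURE({[B' → . B]}), then GOTO on every symbol after a dot until no new states appear). It has 13 states:
  I0: { [B → . ;], [B → . X], [B → . c X], [B → . c c X], [B → .], [B' → . B], [X → . ( c B], [X → . c c] }  — shift, reduce
  I1: { [X → ( . c B] }  — shift
  I2: { [B → ; .] }  — reduce
  I3: { [B' → B .] }  — accept
  I4: { [B → X .] }  — reduce
  I5: { [B → c . X], [B → c . c X], [X → . ( c B], [X → . c c], [X → c . c] }  — shift
  I6: { [B → c X .] }  — reduce
  I7: { [B → c c . X], [X → . ( c B], [X → . c c], [X → c . c], [X → c c .] }  — shift, reduce
  I8: { [B → c c X .] }  — reduce
  I9: { [X → c . c], [X → c c .] }  — shift, reduce
  I10: { [X → c c .] }  — reduce
  I11: { [B → . ;], [B → . X], [B → . c X], [B → . c c X], [B → .], [X → ( c . B], [X → . ( c B], [X → . c c] }  — shift, reduce
  I12: { [X → ( c B .] }  — reduce

I0 contains reduce item [B → .] and shift items [B → . ;], [B → . c X], [B → . c c X], [X → . ( c B], [X → . c c] — shift-reduce conflict.
I7 contains reduce item [X → c c .] and shift items [X → . ( c B], [X → . c c], [X → c . c] — shift-reduce conflict.
I9 contains reduce item [X → c c .] and shift item [X → c . c] — shift-reduce conflict.
I11 contains reduce item [B → .] and shift items [B → . ;], [B → . c X], [B → . c c X], [X → . ( c B], [X → . c c] — shift-reduce conflict.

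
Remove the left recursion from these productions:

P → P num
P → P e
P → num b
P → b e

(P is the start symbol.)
P is directly left-recursive. The standard transformation for
  A → A α₁ | ... | A α_m | β₁ | ... | β_n
is
  A  → β₁ A' | ... | β_n A'
  A' → α₁ A' | ... | α_m A' | ε

P → num b becomes P → num b P'
P → b e becomes P → b e P'
P → P num becomes P' → num P'
P → P e becomes P' → e P'
Add P' → ε

Resulting grammar:
P → num b P'
P → b e P'
P' → num P'
P' → e P'
P' → ε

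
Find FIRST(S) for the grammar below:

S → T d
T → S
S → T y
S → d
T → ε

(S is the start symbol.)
FIRST sets of the other non-terminals involved (by the same procedure, iterated to a fixed point):
  FIRST(T) = { 'd', 'y', ε }

From S → T d:
  - T is a non-terminal: add FIRST(T) \ {ε} = { 'd', 'y' }
    T is nullable, so continue to the next symbol
  - d is a terminal: add 'd' and stop
From S → T y:
  - T is a non-terminal: add FIRST(T) \ {ε} = { 'd', 'y' }
    T is nullable, so continue to the next symbol
  - y is a terminal: add 'y' and stop
From S → d:
  - d is a terminal: add 'd' and stop

Collecting: FIRST(S) = { 'd', 'y' }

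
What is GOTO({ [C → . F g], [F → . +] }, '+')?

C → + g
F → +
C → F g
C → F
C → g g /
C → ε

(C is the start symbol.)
{ [F → + .] }

GOTO(I, '+') = CLOSURE({ [A → αX.β] : [A → α.Xβ] ∈ I, X = '+' })

Items with dot before '+', with the dot advanced:
  [F → . +] → [F → + .]
Closure adds nothing (no advanced item has the dot before a non-terminal).

GOTO = { [F → + .] }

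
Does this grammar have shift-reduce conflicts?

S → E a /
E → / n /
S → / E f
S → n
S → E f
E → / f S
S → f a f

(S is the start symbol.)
A shift-reduce conflict occurs when an LR(0) state has both:
  - a complete (reduce) item [A → α .] (dot at the end), and
  - a shift item [B → β . c γ] (dot before a terminal).

Augment with S' → S and build the canonical LR(0) collection (I0 = CLOSURE({[S' → . S]}), then GOTO on every symbol after a dot until no new states appear). It has 18 states:
  I0: { [E → . / f S], [E → . / n /], [S → . / E f], [S → . E a /], [S → . E f], [S → . f a f], [S → . n], [S' → . S] }  — shift
  I1: { [E → . / f S], [E → . / n /], [E → / . f S], [E → / . n /], [S → / . E f] }  — shift
  I2: { [S → E . a /], [S → E . f] }  — shift
  I3: { [S' → S .] }  — accept
  I4: { [S → f . a f] }  — shift
  I5: { [S → n .] }  — reduce
  I6: { [S → f a . f] }  — shift
  I7: { [S → f a f .] }  — reduce
  I8: { [S → E a . /] }  — shift
  I9: { [S → E f .] }  — reduce
  I10: { [S → E a / .] }  — reduce
  I11: { [E → / . f S], [E → / . n /] }  — shift
  I12: { [S → / E . f] }  — shift
  I13: { [E → . / f S], [E → . / n /], [E → / f . S], [S → . / E f], [S → . E a /], [S → . E f], [S → . f a f], [S → . n] }  — shift
  I14: { [E → / n . /] }  — shift
  I15: { [E → / n / .] }  — reduce
  I16: { [E → / f S .] }  — reduce
  I17: { [S → / E f .] }  — reduce

No state contains both a complete item and a shift item.

Answer: No shift-reduce conflicts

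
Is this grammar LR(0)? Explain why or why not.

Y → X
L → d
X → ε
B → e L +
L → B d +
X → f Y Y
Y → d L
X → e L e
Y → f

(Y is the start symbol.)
No. Shift-reduce conflict between [X → .] and [X → . e L e]

Augment with Y' → Y and build the canonical LR(0) collection (I0 = CLOSURE({[Y' → . Y]}), then GOTO on every symbol after a dot until no new states appear). It has 18 states:
  I0: { [X → . e L e], [X → . f Y Y], [X → .], [Y → . X], [Y → . d L], [Y → . f], [Y' → . Y] }  — shift, reduce
  I1: { [Y → X .] }  — reduce
  I2: { [Y' → Y .] }  — accept
  I3: { [B → . e L +], [L → . B d +], [L → . d], [Y → d . L] }  — shift
  I4: { [B → . e L +], [L → . B d +], [L → . d], [X → e . L e] }  — shift
  I5: { [X → . e L e], [X → . f Y Y], [X → .], [X → f . Y Y], [Y → . X], [Y → . d L], [Y → . f], [Y → f .] }  — shift, 2 reduces
  I6: { [X → . e L e], [X → . f Y Y], [X → .], [X → f Y . Y], [Y → . X], [Y → . d L], [Y → . f] }  — shift, reduce
  I7: { [X → f Y Y .] }  — reduce
  I8: { [L → B . d +] }  — shift
  I9: { [X → e L . e] }  — shift
  I10: { [L → d .] }  — reduce
  I11: { [B → . e L +], [B → e . L +], [L → . B d +], [L → . d] }  — shift
  I12: { [B → e L . +] }  — shift
  I13: { [B → e L + .] }  — reduce
  I14: { [X → e L e .] }  — reduce
  I15: { [L → B d . +] }  — shift
  I16: { [L → B d + .] }  — reduce
  I17: { [Y → d L .] }  — reduce

Conflict in state I0:
  Shift-reduce conflict between [X → .] and [X → . e L e]
So the grammar is NOT LR(0).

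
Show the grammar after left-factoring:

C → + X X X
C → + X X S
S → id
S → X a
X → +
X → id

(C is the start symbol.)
C → + X X C'
C' → X
C' → S
S → id
S → X a
X → +
X → id

Left-factoring transforms A → αβ₁ | αβ₂ into A → αA' and A' → β₁ | β₂
(α is the longest common prefix among the alternatives). Repeat until
no nonterminal has two alternatives with a common prefix.

Round 1: C has alternatives sharing prefix '+ X X'. Introduce C': C → + X X C'
  Add: C' → X
  Add: C' → S

No remaining common prefixes — done.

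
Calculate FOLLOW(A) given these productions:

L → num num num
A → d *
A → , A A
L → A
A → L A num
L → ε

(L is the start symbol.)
{ $, ',', 'd', 'num' }

In A → , A A: A is followed by A, add FIRST(A) \ {ε} = { ',', 'd', 'num' }
In A → , A A: A is at the end; this adds FOLLOW(A) to itself — nothing new
In L → A: A is at the end, add FOLLOW(L)
In A → L A num: A is followed by num, add FIRST(num) \ {ε} = { 'num' }

The FOLLOW sets referred to above (computed the same way, to a fixed point):
  FOLLOW(L) = { $, ',', 'd', 'num' }

Taking the union: FOLLOW(A) = { $, ',', 'd', 'num' }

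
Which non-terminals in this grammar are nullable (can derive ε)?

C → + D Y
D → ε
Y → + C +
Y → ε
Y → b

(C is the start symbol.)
ε-productions: D → ε, Y → ε
So D, Y are immediately nullable.
No further non-terminal can be added: every production for the remaining non-terminals contains a terminal or a non-nullable non-terminal.
Nullable = { 'D', 'Y' }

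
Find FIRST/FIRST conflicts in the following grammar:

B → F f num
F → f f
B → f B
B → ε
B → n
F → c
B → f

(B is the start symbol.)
Yes. B → F f num / B → f B on { 'f' }; B → F f num / B → f on { 'f' }; B → f B / B → f on { 'f' }

A FIRST/FIRST conflict occurs when two productions N → α and N → β for the same non-terminal have FIRST(α) ∩ FIRST(β) ≠ ∅ (with ε ∈ FIRST of a nullable right-hand side, so two nullable alternatives also conflict).

FIRST sets of the non-terminals at (or reachable through a nullable prefix from) the front of some alternative:
  FIRST(F) = { 'c', 'f' }

Productions for B:
  B → F f num: FIRST = { 'c', 'f' }
  B → f B: FIRST = { 'f' }
  B → ε: FIRST = { ε }
  B → n: FIRST = { 'n' }
  B → f: FIRST = { 'f' }
Productions for F:
  F → f f: FIRST = { 'f' }
  F → c: FIRST = { 'c' }

Conflict for B: B → F f num and B → f B
  Overlap: { 'f' }
Conflict for B: B → F f num and B → f
  Overlap: { 'f' }
Conflict for B: B → f B and B → f
  Overlap: { 'f' }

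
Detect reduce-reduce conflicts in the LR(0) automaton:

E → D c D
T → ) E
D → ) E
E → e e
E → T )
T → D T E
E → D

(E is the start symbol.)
Yes — I15: [D → ) E .] vs [T → ) E .]

A reduce-reduce conflict occurs when an LR(0) state has two complete items [A → α .] and [B → β .] — both call for a reduction, and with no lookahead the parser cannot choose between them.

Augment with E' → E and build the canonical LR(0) collection (I0 = CLOSURE({[E' → . E]}), then GOTO on every symbol after a dot until no new states appear). It has 16 states:
  I0: { [D → . ) E], [E → . D c D], [E → . D], [E → . T )], [E → . e e], [E' → . E], [T → . ) E], [T → . D T E] }  — shift
  I1: { [D → ) . E], [D → . ) E], [E → . D c D], [E → . D], [E → . T )], [E → . e e], [T → ) . E], [T → . ) E], [T → . D T E] }  — shift
  I2: { [D → . ) E], [E → D . c D], [E → D .], [T → . ) E], [T → . D T E], [T → D . T E] }  — shift, reduce
  I3: { [E' → E .] }  — accept
  I4: { [E → T . )] }  — shift
  I5: { [E → e . e] }  — shift
  I6: { [E → e e .] }  — reduce
  I7: { [E → T ) .] }  — reduce
  I8: { [D → . ) E], [T → . ) E], [T → . D T E], [T → D . T E] }  — shift
  I9: { [D → . ) E], [E → . D c D], [E → . D], [E → . T )], [E → . e e], [T → . ) E], [T → . D T E], [T → D T . E] }  — shift
  I10: { [D → . ) E], [E → D c . D] }  — shift
  I11: { [D → ) . E], [D → . ) E], [E → . D c D], [E → . D], [E → . T )], [E → . e e], [T → . ) E], [T → . D T E] }  — shift
  I12: { [E → D c D .] }  — reduce
  I13: { [D → ) E .] }  — reduce
  I14: { [T → D T E .] }  — reduce
  I15: { [D → ) E .], [T → ) E .] }  — 2 reduces

I15 contains complete items [D → ) E .], [T → ) E .] — reduce-reduce conflict.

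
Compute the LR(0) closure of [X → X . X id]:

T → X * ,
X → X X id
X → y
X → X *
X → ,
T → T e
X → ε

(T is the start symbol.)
{ [X → . ,], [X → . X *], [X → . X X id], [X → . y], [X → .], [X → X . X id] }

To compute CLOSURE, for each item [A → α.Bβ] where B is a non-terminal, add [B → .γ] for all productions B → γ; repeat for the newly added items until nothing changes.

Start with: [X → X . X id]
  [X → X . X id] has the dot before X: add [X → . X X id], [X → . y], [X → . X *], [X → . ,], [X → .]
No further items can be added.

CLOSURE = { [X → . ,], [X → . X *], [X → . X X id], [X → . y], [X → .], [X → X . X id] }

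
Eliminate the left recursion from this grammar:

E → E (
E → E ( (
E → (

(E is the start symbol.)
E → ( E'
E' → ( E'
E' → ( ( E'
E' → ε

E is directly left-recursive. The standard transformation for
  A → A α₁ | ... | A α_m | β₁ | ... | β_n
is
  A  → β₁ A' | ... | β_n A'
  A' → α₁ A' | ... | α_m A' | ε

E → ( becomes E → ( E'
E → E ( becomes E' → ( E'
E → E ( ( becomes E' → ( ( E'
Add E' → ε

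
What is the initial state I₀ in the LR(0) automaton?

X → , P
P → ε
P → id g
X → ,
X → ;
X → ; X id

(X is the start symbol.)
First, augment the grammar with X' → X
I₀ = CLOSURE({ [X' → . X] }):
  [X' → . X] has the dot before X: add [X → . , P], [X → . ,], [X → . ;], [X → . ; X id]
No further items can be added.

I₀ = { [X → . , P], [X → . ,], [X → . ; X id], [X → . ;], [X' → . X] }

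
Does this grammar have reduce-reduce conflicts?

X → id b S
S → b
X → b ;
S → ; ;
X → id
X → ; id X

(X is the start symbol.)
No reduce-reduce conflicts

A reduce-reduce conflict occurs when an LR(0) state has two complete items [A → α .] and [B → β .] — both call for a reduction, and with no lookahead the parser cannot choose between them.

Augment with X' → X and build the canonical LR(0) collection (I0 = CLOSURE({[X' → . X]}), then GOTO on every symbol after a dot until no new states appear). It has 13 states:
  I0: { [X → . ; id X], [X → . b ;], [X → . id b S], [X → . id], [X' → . X] }  — shift
  I1: { [X → ; . id X] }  — shift
  I2: { [X' → X .] }  — accept
  I3: { [X → b . ;] }  — shift
  I4: { [X → id . b S], [X → id .] }  — shift, reduce
  I5: { [S → . ; ;], [S → . b], [X → id b . S] }  — shift
  I6: { [S → ; . ;] }  — shift
  I7: { [X → id b S .] }  — reduce
  I8: { [S → b .] }  — reduce
  I9: { [S → ; ; .] }  — reduce
  I10: { [X → b ; .] }  — reduce
  I11: { [X → . ; id X], [X → . b ;], [X → . id b S], [X → . id], [X → ; id . X] }  — shift
  I12: { [X → ; id X .] }  — reduce

No state contains more than one complete item.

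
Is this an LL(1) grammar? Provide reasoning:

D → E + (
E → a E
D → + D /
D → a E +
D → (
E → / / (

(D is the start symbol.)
Relevant sets:
  FIRST(E) = { '/', 'a' }

For D:
  PREDICT(D → E '+' '(') = { '/', 'a' }
  PREDICT(D → '+' D '/') = { '+' }
  PREDICT(D → a E '+') = { 'a' }
  PREDICT(D → '(') = { '(' }
For E:
  PREDICT(E → a E) = { 'a' }
  PREDICT(E → '/' '/' '(') = { '/' }

Conflict found: Predict set conflict for D: { 'a' }
The grammar is NOT LL(1).

Answer: No. Predict set conflict for D: { 'a' }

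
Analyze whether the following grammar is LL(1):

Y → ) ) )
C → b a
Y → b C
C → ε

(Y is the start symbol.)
Yes, the grammar is LL(1).

Relevant sets:
  FOLLOW(C) = { $ }

For Y:
  PREDICT(Y → ')' ')' ')') = { ')' }
  PREDICT(Y → b C) = { 'b' }
For C:
  PREDICT(C → b a) = { 'b' }
  PREDICT(C → ε) = { $ }

All predict sets are disjoint. The grammar IS LL(1).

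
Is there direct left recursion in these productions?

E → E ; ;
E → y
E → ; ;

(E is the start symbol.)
Direct left recursion occurs when N → N α for some non-terminal N (the right-hand side begins with the left-hand side itself).

E → E ; ;: LEFT RECURSIVE (starts with E)
E → y: starts with y
E → ; ;: starts with ';'

The grammar has direct left recursion on: E.

Answer: Yes, E is left-recursive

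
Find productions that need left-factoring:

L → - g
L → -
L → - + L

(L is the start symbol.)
Left-factoring is needed when two productions for the same non-terminal
share a common prefix on the right-hand side.

Productions for L:
  L → - g
  L → -
  L → - + L

Found common prefix '-' in productions for L

Answer: Yes, L has productions with common prefix '-'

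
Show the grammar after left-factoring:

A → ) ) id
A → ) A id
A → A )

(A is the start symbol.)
A → ) A'
A' → ) id
A' → A id
A → A )

Left-factoring transforms A → αβ₁ | αβ₂ into A → αA' and A' → β₁ | β₂
(α is the longest common prefix among the alternatives). Repeat until
no nonterminal has two alternatives with a common prefix.

Round 1: A has alternatives sharing prefix ')'. Introduce A': A → ) A'
  Add: A' → ) id
  Add: A' → A id

No remaining common prefixes — done.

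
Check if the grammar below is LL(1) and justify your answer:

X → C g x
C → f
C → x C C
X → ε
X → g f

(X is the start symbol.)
Yes, the grammar is LL(1).

A grammar is LL(1) if for each non-terminal N with multiple productions, the predict sets of those productions are pairwise disjoint, where PREDICT(N → α) = (FIRST(α) \ {ε}) ∪ (FOLLOW(N) if α ⇒* ε).

Relevant sets:
  FIRST(C) = { 'f', 'x' }
  FOLLOW(X) = { $ }

For X:
  PREDICT(X → C g x) = { 'f', 'x' }
  PREDICT(X → ε) = { $ }
  PREDICT(X → g f) = { 'g' }
For C:
  PREDICT(C → f) = { 'f' }
  PREDICT(C → x C C) = { 'x' }

All predict sets are disjoint. The grammar IS LL(1).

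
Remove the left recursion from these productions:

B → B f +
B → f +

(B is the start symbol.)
B is directly left-recursive. The standard transformation for
  A → A α₁ | ... | A α_m | β₁ | ... | β_n
is
  A  → β₁ A' | ... | β_n A'
  A' → α₁ A' | ... | α_m A' | ε

B → f + becomes B → f + B'
B → B f + becomes B' → f + B'
Add B' → ε

Resulting grammar:
B → f + B'
B' → f + B'
B' → ε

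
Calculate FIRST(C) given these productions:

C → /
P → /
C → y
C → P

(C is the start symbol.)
{ '/', 'y' }

FIRST sets of the other non-terminals involved (by the same procedure, iterated to a fixed point):
  FIRST(P) = { '/' }

From C → /:
  - '/' is a terminal: add '/' and stop
From C → y:
  - y is a terminal: add 'y' and stop
From C → P:
  - P is a non-terminal: add FIRST(P) \ {ε} = { '/' }
    P is not nullable, so stop

Collecting: FIRST(C) = { '/', 'y' }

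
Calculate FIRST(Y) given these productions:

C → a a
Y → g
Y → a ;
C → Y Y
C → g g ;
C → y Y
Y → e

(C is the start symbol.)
To compute FIRST(Y), examine every production with Y on the left-hand side, reading each right-hand side left to right until a non-nullable symbol is reached.

From Y → g:
  - g is a terminal: add 'g' and stop
From Y → a ;:
  - a is a terminal: add 'a' and stop
From Y → e:
  - e is a terminal: add 'e' and stop

Collecting: FIRST(Y) = { 'a', 'e', 'g' }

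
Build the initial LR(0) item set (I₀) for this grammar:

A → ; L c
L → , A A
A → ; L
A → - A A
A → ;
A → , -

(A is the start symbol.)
{ [A → . , -], [A → . - A A], [A → . ; L c], [A → . ; L], [A → . ;], [A' → . A] }

First, augment the grammar with A' → A
I₀ = CLOSURE({ [A' → . A] }):
  [A' → . A] has the dot before A: add [A → . ; L c], [A → . ; L], [A → . - A A], [A → . ;], [A → . , -]
No further items can be added.

I₀ = { [A → . , -], [A → . - A A], [A → . ; L c], [A → . ; L], [A → . ;], [A' → . A] }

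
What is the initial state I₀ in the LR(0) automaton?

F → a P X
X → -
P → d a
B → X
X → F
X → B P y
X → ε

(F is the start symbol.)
First, augment the grammar with F' → F
I₀ = CLOSURE({ [F' → . F] }):
  [F' → . F] has the dot before F: add [F → . a P X]
No further items can be added.

I₀ = { [F → . a P X], [F' → . F] }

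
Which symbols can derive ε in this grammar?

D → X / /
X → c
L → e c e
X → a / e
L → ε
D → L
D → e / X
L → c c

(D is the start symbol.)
ε-productions: L → ε
So L is immediately nullable.
D → L: every symbol on the right is nullable, so D is nullable too.
No further non-terminal can be added: every production for the remaining non-terminals contains a terminal or a non-nullable non-terminal.
Nullable = { 'D', 'L' }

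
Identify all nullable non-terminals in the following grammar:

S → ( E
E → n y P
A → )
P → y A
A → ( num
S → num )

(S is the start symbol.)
A non-terminal is nullable if it can derive ε (the empty string): either it has an ε-production, or it has a production whose right-hand side consists entirely of nullable non-terminals.

There are no ε-productions, so no non-terminal can derive ε.
No non-terminals are nullable.

Answer: None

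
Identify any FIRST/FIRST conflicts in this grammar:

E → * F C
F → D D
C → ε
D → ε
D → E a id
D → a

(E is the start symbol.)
FIRST sets of the non-terminals at (or reachable through a nullable prefix from) the front of some alternative:
  FIRST(E) = { '*' }

Productions for D:
  D → ε: FIRST = { ε }
  D → E a id: FIRST = { '*' }
  D → a: FIRST = { 'a' }
E, F, C have only one production, so no FIRST/FIRST conflict is possible there.

All alternatives of each non-terminal have pairwise disjoint FIRST sets.

Answer: No FIRST/FIRST conflicts.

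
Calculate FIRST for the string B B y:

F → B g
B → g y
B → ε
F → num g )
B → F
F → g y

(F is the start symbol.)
{ 'g', 'num', 'y' }

FIRST sets of the non-terminals involved (from the grammar, by fixed-point iteration):
  FIRST(B) = { 'g', 'num', ε }

To compute FIRST(B B y), process the symbols left to right:
Symbol B is a non-terminal. Add FIRST(B) \ {ε} = { 'g', 'num' }
B is nullable (ε ∈ FIRST(B)), continue to the next symbol.
Symbol B is a non-terminal. Add FIRST(B) \ {ε} = { 'g', 'num' }
B is nullable (ε ∈ FIRST(B)), continue to the next symbol.
Symbol y is a terminal. Add 'y' and stop.
FIRST(B B y) = { 'g', 'num', 'y' }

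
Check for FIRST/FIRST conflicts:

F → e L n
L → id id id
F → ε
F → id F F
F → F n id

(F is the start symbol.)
Yes. F → e L n / F → F n id on { 'e' }; F → id F F / F → F n id on { 'id' }

A FIRST/FIRST conflict occurs when two productions N → α and N → β for the same non-terminal have FIRST(α) ∩ FIRST(β) ≠ ∅ (with ε ∈ FIRST of a nullable right-hand side, so two nullable alternatives also conflict).

FIRST sets of the non-terminals at (or reachable through a nullable prefix from) the front of some alternative:
  FIRST(F) = { 'e', 'id', 'n', ε }

Productions for F:
  F → e L n: FIRST = { 'e' }
  F → ε: FIRST = { ε }
  F → id F F: FIRST = { 'id' }
  F → F n id: FIRST = { 'e', 'id', 'n' }
L has only one production, so no FIRST/FIRST conflict is possible there.

Conflict for F: F → e L n and F → F n id
  Overlap: { 'e' }
Conflict for F: F → id F F and F → F n id
  Overlap: { 'id' }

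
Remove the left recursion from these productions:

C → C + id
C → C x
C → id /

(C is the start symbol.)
C → id / C'
C' → + id C'
C' → x C'
C' → ε

C is directly left-recursive. The standard transformation for
  A → A α₁ | ... | A α_m | β₁ | ... | β_n
is
  A  → β₁ A' | ... | β_n A'
  A' → α₁ A' | ... | α_m A' | ε

C → id / becomes C → id / C'
C → C + id becomes C' → + id C'
C → C x becomes C' → x C'
Add C' → ε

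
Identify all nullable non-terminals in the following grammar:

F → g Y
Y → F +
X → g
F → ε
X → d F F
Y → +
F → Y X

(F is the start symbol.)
ε-productions: F → ε
So F is immediately nullable.
No further non-terminal can be added: every production for the remaining non-terminals contains a terminal or a non-nullable non-terminal.
Nullable = { 'F' }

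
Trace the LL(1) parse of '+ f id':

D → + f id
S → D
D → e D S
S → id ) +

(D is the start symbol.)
Stack is shown with the top on the left.

Stack     Input     Action
--------------------------
D $       + f id $  output D → + f id
+ f id $  + f id $  match '+'
f id $    f id $    match 'f'
id $      id $      match 'id'
$         $         accept

The string is accepted.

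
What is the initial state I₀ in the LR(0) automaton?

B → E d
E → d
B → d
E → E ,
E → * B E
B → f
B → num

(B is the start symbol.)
First, augment the grammar with B' → B
I₀ = CLOSURE({ [B' → . B] }):
  [B' → . B] has the dot before B: add [B → . E d], [B → . d], [B → . f], [B → . num]
  [B → . E d] has the dot before E: add [E → . d], [E → . E ,], [E → . * B E]
No further items can be added.

I₀ = { [B → . E d], [B → . d], [B → . f], [B → . num], [B' → . B], [E → . * B E], [E → . E ,], [E → . d] }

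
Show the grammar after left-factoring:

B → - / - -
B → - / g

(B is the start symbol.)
B → - / B'
B' → - -
B' → g

Left-factoring transforms A → αβ₁ | αβ₂ into A → αA' and A' → β₁ | β₂
(α is the longest common prefix among the alternatives). Repeat until
no nonterminal has two alternatives with a common prefix.

Round 1: B has alternatives sharing prefix '- /'. Introduce B': B → - / B'
  Add: B' → - -
  Add: B' → g

No remaining common prefixes — done.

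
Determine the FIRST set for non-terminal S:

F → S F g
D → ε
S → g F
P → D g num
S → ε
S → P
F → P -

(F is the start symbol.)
{ 'g', ε }

To compute FIRST(S), examine every production with S on the left-hand side, reading each right-hand side left to right until a non-nullable symbol is reached.

FIRST sets of the other non-terminals involved (by the same procedure, iterated to a fixed point):
  FIRST(P) = { 'g' }

From S → g F:
  - g is a terminal: add 'g' and stop
From S → ε:
  - ε-production, so ε ∈ FIRST(S)
From S → P:
  - P is a non-terminal: add FIRST(P) \ {ε} = { 'g' }
    P is not nullable, so stop

Collecting: FIRST(S) = { 'g', ε }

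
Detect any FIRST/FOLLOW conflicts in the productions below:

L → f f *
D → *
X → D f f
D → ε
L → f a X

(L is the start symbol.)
A FIRST/FOLLOW conflict occurs when a non-terminal N has a nullable alternative N → β (β ⇒* ε) and another alternative N → α with FIRST(α) ∩ FOLLOW(N) ≠ ∅: on such a lookahead the parser cannot decide between expanding α and letting N vanish via β.

Nullable non-terminals: D.

D: nullable alternative(s) D → ε; FOLLOW(D) = { 'f' }
  D → *: FIRST \ {ε} = { '*' } — disjoint from FOLLOW(D)
  D → ε: FIRST \ {ε} = { } — this is the only nullable alternative, skip

L, X have no nullable alternative, so no FIRST/FOLLOW check is needed there.

No FIRST/FOLLOW conflicts found.

Answer: No FIRST/FOLLOW conflicts.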